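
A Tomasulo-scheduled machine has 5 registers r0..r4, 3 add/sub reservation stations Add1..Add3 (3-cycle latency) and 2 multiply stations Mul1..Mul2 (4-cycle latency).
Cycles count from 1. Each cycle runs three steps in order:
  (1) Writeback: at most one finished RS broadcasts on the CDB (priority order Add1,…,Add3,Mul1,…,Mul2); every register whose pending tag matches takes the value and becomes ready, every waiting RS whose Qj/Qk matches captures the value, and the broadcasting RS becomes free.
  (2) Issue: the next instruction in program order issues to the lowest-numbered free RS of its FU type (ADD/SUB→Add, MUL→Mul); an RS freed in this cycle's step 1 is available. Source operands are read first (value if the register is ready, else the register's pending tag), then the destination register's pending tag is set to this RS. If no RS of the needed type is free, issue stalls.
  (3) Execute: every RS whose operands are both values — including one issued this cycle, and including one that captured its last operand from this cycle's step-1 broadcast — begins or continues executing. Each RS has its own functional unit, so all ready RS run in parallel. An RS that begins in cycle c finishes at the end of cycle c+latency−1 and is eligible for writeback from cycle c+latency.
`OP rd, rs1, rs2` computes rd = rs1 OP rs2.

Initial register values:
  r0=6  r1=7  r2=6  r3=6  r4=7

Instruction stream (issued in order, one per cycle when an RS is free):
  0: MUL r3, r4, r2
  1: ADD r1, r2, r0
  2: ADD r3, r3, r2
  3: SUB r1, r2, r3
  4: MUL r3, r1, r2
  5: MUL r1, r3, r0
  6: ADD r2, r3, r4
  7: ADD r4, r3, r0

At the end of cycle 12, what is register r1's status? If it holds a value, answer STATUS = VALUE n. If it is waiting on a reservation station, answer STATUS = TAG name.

  c1: issue MUL r3<-Mul1  regs: r0:6,r1:7,r2:6,r3:Mul1,r4:7
  c2: issue ADD r1<-Add1  regs: r0:6,r1:Add1,r2:6,r3:Mul1,r4:7
  c3: issue ADD r3<-Add2  regs: r0:6,r1:Add1,r2:6,r3:Add2,r4:7
  c4: issue SUB r1<-Add3  regs: r0:6,r1:Add3,r2:6,r3:Add2,r4:7
  c5: CDB Add1=12; issue MUL r3<-Mul2  regs: r0:6,r1:Add3,r2:6,r3:Mul2,r4:7
  c6: CDB Mul1=42; issue MUL r1<-Mul1  regs: r0:6,r1:Mul1,r2:6,r3:Mul2,r4:7
  c7: issue ADD r2<-Add1  regs: r0:6,r1:Mul1,r2:Add1,r3:Mul2,r4:7
  c8: stall  regs: r0:6,r1:Mul1,r2:Add1,r3:Mul2,r4:7
  c9: CDB Add2=48; issue ADD r4<-Add2  regs: r0:6,r1:Mul1,r2:Add1,r3:Mul2,r4:Add2
  c10: -  regs: r0:6,r1:Mul1,r2:Add1,r3:Mul2,r4:Add2
  c11: -  regs: r0:6,r1:Mul1,r2:Add1,r3:Mul2,r4:Add2
  c12: CDB Add3=-42  regs: r0:6,r1:Mul1,r2:Add1,r3:Mul2,r4:Add2

STATUS = TAG Mul1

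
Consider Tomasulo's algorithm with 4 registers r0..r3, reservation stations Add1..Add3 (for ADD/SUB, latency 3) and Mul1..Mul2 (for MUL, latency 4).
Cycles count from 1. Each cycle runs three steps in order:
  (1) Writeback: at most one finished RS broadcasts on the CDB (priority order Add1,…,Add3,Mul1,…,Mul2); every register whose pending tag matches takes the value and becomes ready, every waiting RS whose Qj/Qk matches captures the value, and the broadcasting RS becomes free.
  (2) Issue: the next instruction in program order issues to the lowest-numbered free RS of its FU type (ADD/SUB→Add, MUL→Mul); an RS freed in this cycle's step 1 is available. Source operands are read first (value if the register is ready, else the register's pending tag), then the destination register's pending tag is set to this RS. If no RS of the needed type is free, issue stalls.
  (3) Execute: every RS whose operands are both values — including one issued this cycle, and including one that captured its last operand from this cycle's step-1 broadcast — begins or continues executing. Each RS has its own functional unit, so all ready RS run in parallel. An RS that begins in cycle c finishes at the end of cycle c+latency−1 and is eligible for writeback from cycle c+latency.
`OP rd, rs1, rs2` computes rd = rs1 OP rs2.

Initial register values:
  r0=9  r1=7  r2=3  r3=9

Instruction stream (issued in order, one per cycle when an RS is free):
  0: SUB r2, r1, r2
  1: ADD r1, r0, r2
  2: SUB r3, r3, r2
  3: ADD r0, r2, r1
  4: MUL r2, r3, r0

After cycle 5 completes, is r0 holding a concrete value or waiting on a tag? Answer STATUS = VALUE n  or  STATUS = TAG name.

c1: issue SUB r2<-Add1 | r0:9,r1:7,r2:Add1,r3:9
c2: issue ADD r1<-Add2 | r0:9,r1:Add2,r2:Add1,r3:9
c3: issue SUB r3<-Add3 | r0:9,r1:Add2,r2:Add1,r3:Add3
c4: CDB Add1=4; issue ADD r0<-Add1 | r0:Add1,r1:Add2,r2:4,r3:Add3
c5: issue MUL r2<-Mul1 | r0:Add1,r1:Add2,r2:Mul1,r3:Add3

STATUS = TAG Add1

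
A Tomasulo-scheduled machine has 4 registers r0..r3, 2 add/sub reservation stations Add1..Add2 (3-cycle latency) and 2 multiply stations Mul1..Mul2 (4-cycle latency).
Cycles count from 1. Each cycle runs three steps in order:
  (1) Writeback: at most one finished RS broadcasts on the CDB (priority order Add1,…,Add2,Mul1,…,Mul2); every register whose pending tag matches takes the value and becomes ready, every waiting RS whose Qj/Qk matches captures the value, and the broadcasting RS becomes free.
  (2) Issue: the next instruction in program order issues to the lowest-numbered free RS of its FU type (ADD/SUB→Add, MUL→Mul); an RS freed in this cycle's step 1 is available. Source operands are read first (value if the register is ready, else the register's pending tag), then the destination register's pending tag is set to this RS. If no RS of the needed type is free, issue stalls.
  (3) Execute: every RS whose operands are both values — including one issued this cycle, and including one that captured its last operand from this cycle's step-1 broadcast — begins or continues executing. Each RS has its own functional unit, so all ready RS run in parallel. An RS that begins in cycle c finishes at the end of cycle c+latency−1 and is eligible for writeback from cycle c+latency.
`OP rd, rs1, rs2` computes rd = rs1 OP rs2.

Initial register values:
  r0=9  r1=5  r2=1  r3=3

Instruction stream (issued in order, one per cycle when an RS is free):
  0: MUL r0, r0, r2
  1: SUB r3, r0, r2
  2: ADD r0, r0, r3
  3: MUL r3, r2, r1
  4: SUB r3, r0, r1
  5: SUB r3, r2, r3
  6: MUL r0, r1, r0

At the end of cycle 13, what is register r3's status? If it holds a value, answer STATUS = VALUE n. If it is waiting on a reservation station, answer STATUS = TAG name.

STATUS = TAG Add2

  c1: issue MUL r0<-Mul1  regs: r0:Mul1,r1:5,r2:1,r3:3
  c2: issue SUB r3<-Add1  regs: r0:Mul1,r1:5,r2:1,r3:Add1
  c3: issue ADD r0<-Add2  regs: r0:Add2,r1:5,r2:1,r3:Add1
  c4: issue MUL r3<-Mul2  regs: r0:Add2,r1:5,r2:1,r3:Mul2
  c5: CDB Mul1=9; stall  regs: r0:Add2,r1:5,r2:1,r3:Mul2
  c6: stall  regs: r0:Add2,r1:5,r2:1,r3:Mul2
  c7: stall  regs: r0:Add2,r1:5,r2:1,r3:Mul2
  c8: CDB Add1=8; issue SUB r3<-Add1  regs: r0:Add2,r1:5,r2:1,r3:Add1
  c9: CDB Mul2=5; stall  regs: r0:Add2,r1:5,r2:1,r3:Add1
  c10: stall  regs: r0:Add2,r1:5,r2:1,r3:Add1
  c11: CDB Add2=17; issue SUB r3<-Add2  regs: r0:17,r1:5,r2:1,r3:Add2
  c12: issue MUL r0<-Mul1  regs: r0:Mul1,r1:5,r2:1,r3:Add2
  c13: -  regs: r0:Mul1,r1:5,r2:1,r3:Add2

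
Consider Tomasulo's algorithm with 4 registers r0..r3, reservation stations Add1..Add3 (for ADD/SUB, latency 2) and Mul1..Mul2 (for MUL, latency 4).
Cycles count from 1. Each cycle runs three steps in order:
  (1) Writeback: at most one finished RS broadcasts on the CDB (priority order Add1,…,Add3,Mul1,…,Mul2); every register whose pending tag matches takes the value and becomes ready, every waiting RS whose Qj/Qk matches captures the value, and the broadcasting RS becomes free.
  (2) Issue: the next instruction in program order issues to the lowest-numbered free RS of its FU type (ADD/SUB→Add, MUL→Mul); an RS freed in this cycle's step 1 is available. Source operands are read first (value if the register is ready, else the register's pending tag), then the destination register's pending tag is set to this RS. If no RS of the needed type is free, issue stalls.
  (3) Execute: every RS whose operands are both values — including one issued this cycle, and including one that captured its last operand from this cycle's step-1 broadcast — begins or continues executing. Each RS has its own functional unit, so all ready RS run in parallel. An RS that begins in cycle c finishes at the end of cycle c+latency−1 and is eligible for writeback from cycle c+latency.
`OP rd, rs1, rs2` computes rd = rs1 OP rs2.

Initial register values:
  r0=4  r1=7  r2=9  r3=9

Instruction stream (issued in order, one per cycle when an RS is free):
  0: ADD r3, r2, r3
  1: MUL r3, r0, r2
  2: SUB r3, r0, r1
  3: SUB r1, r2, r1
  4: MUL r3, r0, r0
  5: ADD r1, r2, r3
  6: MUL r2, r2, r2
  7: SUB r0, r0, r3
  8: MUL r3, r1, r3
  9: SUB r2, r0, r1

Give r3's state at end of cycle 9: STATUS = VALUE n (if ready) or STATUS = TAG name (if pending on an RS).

  c1: issue ADD r3<-Add1  regs: r0:4,r1:7,r2:9,r3:Add1
  c2: issue MUL r3<-Mul1  regs: r0:4,r1:7,r2:9,r3:Mul1
  c3: CDB Add1=18; issue SUB r3<-Add1  regs: r0:4,r1:7,r2:9,r3:Add1
  c4: issue SUB r1<-Add2  regs: r0:4,r1:Add2,r2:9,r3:Add1
  c5: CDB Add1=-3; issue MUL r3<-Mul2  regs: r0:4,r1:Add2,r2:9,r3:Mul2
  c6: CDB Add2=2; issue ADD r1<-Add1  regs: r0:4,r1:Add1,r2:9,r3:Mul2
  c7: CDB Mul1=36; issue MUL r2<-Mul1  regs: r0:4,r1:Add1,r2:Mul1,r3:Mul2
  c8: issue SUB r0<-Add2  regs: r0:Add2,r1:Add1,r2:Mul1,r3:Mul2
  c9: CDB Mul2=16; issue MUL r3<-Mul2  regs: r0:Add2,r1:Add1,r2:Mul1,r3:Mul2

STATUS = TAG Mul2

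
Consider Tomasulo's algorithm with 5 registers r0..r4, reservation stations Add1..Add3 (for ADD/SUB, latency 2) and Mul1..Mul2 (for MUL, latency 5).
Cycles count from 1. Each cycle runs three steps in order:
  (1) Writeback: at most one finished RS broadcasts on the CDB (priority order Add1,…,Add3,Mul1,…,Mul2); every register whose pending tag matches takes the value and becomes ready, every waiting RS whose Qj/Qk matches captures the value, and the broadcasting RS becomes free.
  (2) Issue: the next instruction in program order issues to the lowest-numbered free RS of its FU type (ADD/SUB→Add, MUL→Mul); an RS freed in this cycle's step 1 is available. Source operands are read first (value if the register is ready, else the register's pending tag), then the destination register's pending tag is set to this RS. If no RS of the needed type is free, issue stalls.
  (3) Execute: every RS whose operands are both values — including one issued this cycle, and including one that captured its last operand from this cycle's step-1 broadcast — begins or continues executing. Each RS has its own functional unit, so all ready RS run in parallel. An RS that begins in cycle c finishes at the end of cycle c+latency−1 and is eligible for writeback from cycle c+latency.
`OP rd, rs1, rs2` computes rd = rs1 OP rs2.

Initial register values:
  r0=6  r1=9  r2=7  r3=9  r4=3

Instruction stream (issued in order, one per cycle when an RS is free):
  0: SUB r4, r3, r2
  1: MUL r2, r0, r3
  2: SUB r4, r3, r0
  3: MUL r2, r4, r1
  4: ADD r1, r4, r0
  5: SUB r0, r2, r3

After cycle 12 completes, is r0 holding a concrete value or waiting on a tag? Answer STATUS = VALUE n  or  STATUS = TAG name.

STATUS = VALUE 18

c1: issue SUB r4<-Add1 | r0:6,r1:9,r2:7,r3:9,r4:Add1
c2: issue MUL r2<-Mul1 | r0:6,r1:9,r2:Mul1,r3:9,r4:Add1
c3: CDB Add1=2; issue SUB r4<-Add1 | r0:6,r1:9,r2:Mul1,r3:9,r4:Add1
c4: issue MUL r2<-Mul2 | r0:6,r1:9,r2:Mul2,r3:9,r4:Add1
c5: CDB Add1=3; issue ADD r1<-Add1 | r0:6,r1:Add1,r2:Mul2,r3:9,r4:3
c6: issue SUB r0<-Add2 | r0:Add2,r1:Add1,r2:Mul2,r3:9,r4:3
c7: CDB Add1=9 | r0:Add2,r1:9,r2:Mul2,r3:9,r4:3
c8: CDB Mul1=54 | r0:Add2,r1:9,r2:Mul2,r3:9,r4:3
c9: - | r0:Add2,r1:9,r2:Mul2,r3:9,r4:3
c10: CDB Mul2=27 | r0:Add2,r1:9,r2:27,r3:9,r4:3
c11: - | r0:Add2,r1:9,r2:27,r3:9,r4:3
c12: CDB Add2=18 | r0:18,r1:9,r2:27,r3:9,r4:3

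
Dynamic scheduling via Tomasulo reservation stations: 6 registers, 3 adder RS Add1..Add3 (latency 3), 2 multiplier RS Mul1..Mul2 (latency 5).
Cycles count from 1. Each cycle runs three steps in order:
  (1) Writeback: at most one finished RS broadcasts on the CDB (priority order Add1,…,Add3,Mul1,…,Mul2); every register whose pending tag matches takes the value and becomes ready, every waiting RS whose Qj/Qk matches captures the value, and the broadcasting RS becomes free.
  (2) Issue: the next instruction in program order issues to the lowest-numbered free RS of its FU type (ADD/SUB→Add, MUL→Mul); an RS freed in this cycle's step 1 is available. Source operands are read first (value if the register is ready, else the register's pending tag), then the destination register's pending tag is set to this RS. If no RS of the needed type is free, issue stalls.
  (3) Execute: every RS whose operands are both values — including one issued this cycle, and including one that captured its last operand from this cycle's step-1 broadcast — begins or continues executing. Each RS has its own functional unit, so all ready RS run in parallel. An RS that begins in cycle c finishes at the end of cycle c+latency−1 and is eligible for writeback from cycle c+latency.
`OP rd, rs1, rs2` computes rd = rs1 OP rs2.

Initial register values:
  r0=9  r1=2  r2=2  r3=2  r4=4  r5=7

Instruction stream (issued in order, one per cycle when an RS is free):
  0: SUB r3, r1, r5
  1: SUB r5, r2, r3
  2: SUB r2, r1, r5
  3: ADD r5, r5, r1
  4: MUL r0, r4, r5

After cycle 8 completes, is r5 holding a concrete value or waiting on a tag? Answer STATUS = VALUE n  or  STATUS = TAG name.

STATUS = TAG Add1

  c1: issue SUB r3<-Add1  regs: r0:9,r1:2,r2:2,r3:Add1,r4:4,r5:7
  c2: issue SUB r5<-Add2  regs: r0:9,r1:2,r2:2,r3:Add1,r4:4,r5:Add2
  c3: issue SUB r2<-Add3  regs: r0:9,r1:2,r2:Add3,r3:Add1,r4:4,r5:Add2
  c4: CDB Add1=-5; issue ADD r5<-Add1  regs: r0:9,r1:2,r2:Add3,r3:-5,r4:4,r5:Add1
  c5: issue MUL r0<-Mul1  regs: r0:Mul1,r1:2,r2:Add3,r3:-5,r4:4,r5:Add1
  c6: -  regs: r0:Mul1,r1:2,r2:Add3,r3:-5,r4:4,r5:Add1
  c7: CDB Add2=7  regs: r0:Mul1,r1:2,r2:Add3,r3:-5,r4:4,r5:Add1
  c8: -  regs: r0:Mul1,r1:2,r2:Add3,r3:-5,r4:4,r5:Add1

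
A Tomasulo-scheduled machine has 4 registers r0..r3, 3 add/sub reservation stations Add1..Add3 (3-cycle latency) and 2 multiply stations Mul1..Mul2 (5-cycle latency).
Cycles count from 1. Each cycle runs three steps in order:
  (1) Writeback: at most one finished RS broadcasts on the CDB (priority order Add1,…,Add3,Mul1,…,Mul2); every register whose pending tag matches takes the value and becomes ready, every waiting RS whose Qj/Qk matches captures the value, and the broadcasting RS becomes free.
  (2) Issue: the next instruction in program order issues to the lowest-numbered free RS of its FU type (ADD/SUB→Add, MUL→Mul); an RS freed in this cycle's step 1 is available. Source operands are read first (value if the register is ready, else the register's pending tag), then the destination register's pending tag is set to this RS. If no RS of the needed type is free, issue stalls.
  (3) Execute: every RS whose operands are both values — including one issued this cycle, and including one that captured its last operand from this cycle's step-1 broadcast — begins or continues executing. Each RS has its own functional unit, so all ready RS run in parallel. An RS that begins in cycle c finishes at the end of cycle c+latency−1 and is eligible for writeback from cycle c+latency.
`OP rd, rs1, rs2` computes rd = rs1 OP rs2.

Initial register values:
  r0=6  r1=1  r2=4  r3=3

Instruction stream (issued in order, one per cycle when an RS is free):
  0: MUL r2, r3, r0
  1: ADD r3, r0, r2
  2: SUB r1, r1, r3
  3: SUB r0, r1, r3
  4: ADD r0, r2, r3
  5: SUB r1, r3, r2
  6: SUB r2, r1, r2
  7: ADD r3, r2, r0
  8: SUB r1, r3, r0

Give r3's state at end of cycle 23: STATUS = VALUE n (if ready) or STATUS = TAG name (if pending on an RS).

  c1: issue MUL r2<-Mul1  regs: r0:6,r1:1,r2:Mul1,r3:3
  c2: issue ADD r3<-Add1  regs: r0:6,r1:1,r2:Mul1,r3:Add1
  c3: issue SUB r1<-Add2  regs: r0:6,r1:Add2,r2:Mul1,r3:Add1
  c4: issue SUB r0<-Add3  regs: r0:Add3,r1:Add2,r2:Mul1,r3:Add1
  c5: stall  regs: r0:Add3,r1:Add2,r2:Mul1,r3:Add1
  c6: CDB Mul1=18; stall  regs: r0:Add3,r1:Add2,r2:18,r3:Add1
  c7: stall  regs: r0:Add3,r1:Add2,r2:18,r3:Add1
  c8: stall  regs: r0:Add3,r1:Add2,r2:18,r3:Add1
  c9: CDB Add1=24; issue ADD r0<-Add1  regs: r0:Add1,r1:Add2,r2:18,r3:24
  c10: stall  regs: r0:Add1,r1:Add2,r2:18,r3:24
  c11: stall  regs: r0:Add1,r1:Add2,r2:18,r3:24
  c12: CDB Add1=42; issue SUB r1<-Add1  regs: r0:42,r1:Add1,r2:18,r3:24
  c13: CDB Add2=-23; issue SUB r2<-Add2  regs: r0:42,r1:Add1,r2:Add2,r3:24
  c14: stall  regs: r0:42,r1:Add1,r2:Add2,r3:24
  c15: CDB Add1=6; issue ADD r3<-Add1  regs: r0:42,r1:6,r2:Add2,r3:Add1
  c16: CDB Add3=-47; issue SUB r1<-Add3  regs: r0:42,r1:Add3,r2:Add2,r3:Add1
  c17: -  regs: r0:42,r1:Add3,r2:Add2,r3:Add1
  c18: CDB Add2=-12  regs: r0:42,r1:Add3,r2:-12,r3:Add1
  c19: -  regs: r0:42,r1:Add3,r2:-12,r3:Add1
  c20: -  regs: r0:42,r1:Add3,r2:-12,r3:Add1
  c21: CDB Add1=30  regs: r0:42,r1:Add3,r2:-12,r3:30
  c22: -  regs: r0:42,r1:Add3,r2:-12,r3:30
  c23: -  regs: r0:42,r1:Add3,r2:-12,r3:30

STATUS = VALUE 30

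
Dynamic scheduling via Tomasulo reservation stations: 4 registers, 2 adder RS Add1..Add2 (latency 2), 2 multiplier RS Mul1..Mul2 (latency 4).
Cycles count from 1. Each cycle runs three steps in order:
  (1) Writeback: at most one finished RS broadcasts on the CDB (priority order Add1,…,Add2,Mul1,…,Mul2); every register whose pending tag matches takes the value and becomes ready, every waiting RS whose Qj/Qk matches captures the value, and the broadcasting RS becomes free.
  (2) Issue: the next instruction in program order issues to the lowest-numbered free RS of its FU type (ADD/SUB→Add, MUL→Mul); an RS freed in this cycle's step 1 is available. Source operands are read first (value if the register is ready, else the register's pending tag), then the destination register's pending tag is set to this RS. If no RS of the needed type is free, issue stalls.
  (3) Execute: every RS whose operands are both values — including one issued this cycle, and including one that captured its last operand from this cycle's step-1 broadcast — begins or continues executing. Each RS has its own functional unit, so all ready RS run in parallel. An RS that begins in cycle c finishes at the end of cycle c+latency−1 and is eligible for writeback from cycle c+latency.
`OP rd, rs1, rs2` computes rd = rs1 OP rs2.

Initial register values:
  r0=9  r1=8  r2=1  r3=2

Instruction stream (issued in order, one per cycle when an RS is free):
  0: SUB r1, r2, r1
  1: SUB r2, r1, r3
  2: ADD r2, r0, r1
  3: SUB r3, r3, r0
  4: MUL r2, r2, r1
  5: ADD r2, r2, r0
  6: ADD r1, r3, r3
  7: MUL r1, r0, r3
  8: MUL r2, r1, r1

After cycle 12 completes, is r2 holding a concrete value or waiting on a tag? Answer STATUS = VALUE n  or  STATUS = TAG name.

  c1: issue SUB r1<-Add1  regs: r0:9,r1:Add1,r2:1,r3:2
  c2: issue SUB r2<-Add2  regs: r0:9,r1:Add1,r2:Add2,r3:2
  c3: CDB Add1=-7; issue ADD r2<-Add1  regs: r0:9,r1:-7,r2:Add1,r3:2
  c4: stall  regs: r0:9,r1:-7,r2:Add1,r3:2
  c5: CDB Add1=2; issue SUB r3<-Add1  regs: r0:9,r1:-7,r2:2,r3:Add1
  c6: CDB Add2=-9; issue MUL r2<-Mul1  regs: r0:9,r1:-7,r2:Mul1,r3:Add1
  c7: CDB Add1=-7; issue ADD r2<-Add1  regs: r0:9,r1:-7,r2:Add1,r3:-7
  c8: issue ADD r1<-Add2  regs: r0:9,r1:Add2,r2:Add1,r3:-7
  c9: issue MUL r1<-Mul2  regs: r0:9,r1:Mul2,r2:Add1,r3:-7
  c10: CDB Add2=-14; stall  regs: r0:9,r1:Mul2,r2:Add1,r3:-7
  c11: CDB Mul1=-14; issue MUL r2<-Mul1  regs: r0:9,r1:Mul2,r2:Mul1,r3:-7
  c12: -  regs: r0:9,r1:Mul2,r2:Mul1,r3:-7

STATUS = TAG Mul1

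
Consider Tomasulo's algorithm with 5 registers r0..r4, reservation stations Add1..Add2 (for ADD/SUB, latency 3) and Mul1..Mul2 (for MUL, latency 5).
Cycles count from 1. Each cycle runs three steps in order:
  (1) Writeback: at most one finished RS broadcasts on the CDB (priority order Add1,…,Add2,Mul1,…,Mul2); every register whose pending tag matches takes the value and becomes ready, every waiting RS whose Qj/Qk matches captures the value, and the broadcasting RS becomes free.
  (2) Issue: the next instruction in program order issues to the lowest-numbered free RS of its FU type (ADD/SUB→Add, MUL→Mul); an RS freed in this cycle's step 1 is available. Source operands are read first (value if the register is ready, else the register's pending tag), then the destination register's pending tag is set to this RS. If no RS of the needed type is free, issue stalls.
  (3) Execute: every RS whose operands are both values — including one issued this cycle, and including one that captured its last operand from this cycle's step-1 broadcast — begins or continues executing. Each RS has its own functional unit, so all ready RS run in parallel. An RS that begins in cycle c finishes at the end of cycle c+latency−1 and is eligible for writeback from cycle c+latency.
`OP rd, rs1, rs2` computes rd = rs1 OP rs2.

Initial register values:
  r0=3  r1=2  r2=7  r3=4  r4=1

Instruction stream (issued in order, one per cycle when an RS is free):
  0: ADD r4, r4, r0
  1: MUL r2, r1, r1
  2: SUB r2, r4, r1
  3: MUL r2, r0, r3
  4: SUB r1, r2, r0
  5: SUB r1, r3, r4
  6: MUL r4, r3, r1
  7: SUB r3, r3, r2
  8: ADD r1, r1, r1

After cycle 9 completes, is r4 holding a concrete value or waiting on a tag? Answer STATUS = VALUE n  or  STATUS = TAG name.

c1: issue ADD r4<-Add1 | r0:3,r1:2,r2:7,r3:4,r4:Add1
c2: issue MUL r2<-Mul1 | r0:3,r1:2,r2:Mul1,r3:4,r4:Add1
c3: issue SUB r2<-Add2 | r0:3,r1:2,r2:Add2,r3:4,r4:Add1
c4: CDB Add1=4; issue MUL r2<-Mul2 | r0:3,r1:2,r2:Mul2,r3:4,r4:4
c5: issue SUB r1<-Add1 | r0:3,r1:Add1,r2:Mul2,r3:4,r4:4
c6: stall | r0:3,r1:Add1,r2:Mul2,r3:4,r4:4
c7: CDB Add2=2; issue SUB r1<-Add2 | r0:3,r1:Add2,r2:Mul2,r3:4,r4:4
c8: CDB Mul1=4; issue MUL r4<-Mul1 | r0:3,r1:Add2,r2:Mul2,r3:4,r4:Mul1
c9: CDB Mul2=12; stall | r0:3,r1:Add2,r2:12,r3:4,r4:Mul1

STATUS = TAG Mul1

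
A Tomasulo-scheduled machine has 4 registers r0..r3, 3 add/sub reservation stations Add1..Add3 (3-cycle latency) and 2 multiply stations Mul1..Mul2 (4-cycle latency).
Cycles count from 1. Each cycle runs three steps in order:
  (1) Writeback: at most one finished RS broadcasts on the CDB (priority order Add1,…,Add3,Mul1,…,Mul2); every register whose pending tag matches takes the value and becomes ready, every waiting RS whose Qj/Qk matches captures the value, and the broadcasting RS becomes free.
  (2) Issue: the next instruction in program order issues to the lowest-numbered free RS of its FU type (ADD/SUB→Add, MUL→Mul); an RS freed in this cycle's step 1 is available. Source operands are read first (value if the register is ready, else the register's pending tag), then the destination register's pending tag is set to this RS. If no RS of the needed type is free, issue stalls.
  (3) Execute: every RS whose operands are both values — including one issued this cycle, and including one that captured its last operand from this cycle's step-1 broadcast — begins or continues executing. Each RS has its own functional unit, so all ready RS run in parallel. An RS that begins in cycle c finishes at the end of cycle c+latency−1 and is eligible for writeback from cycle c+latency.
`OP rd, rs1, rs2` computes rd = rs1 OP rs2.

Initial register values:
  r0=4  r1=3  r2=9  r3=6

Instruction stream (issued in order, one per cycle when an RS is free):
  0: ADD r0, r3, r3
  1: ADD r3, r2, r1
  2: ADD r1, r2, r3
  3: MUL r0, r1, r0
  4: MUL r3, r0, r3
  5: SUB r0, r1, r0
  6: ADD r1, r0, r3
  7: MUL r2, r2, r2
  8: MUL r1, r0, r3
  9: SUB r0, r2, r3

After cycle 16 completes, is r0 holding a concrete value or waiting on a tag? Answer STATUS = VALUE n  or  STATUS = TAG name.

cycle 1: issue ADD r0<-Add1 // r0:Add1,r1:3,r2:9,r3:6
cycle 2: issue ADD r3<-Add2 // r0:Add1,r1:3,r2:9,r3:Add2
cycle 3: issue ADD r1<-Add3 // r0:Add1,r1:Add3,r2:9,r3:Add2
cycle 4: CDB Add1=12; issue MUL r0<-Mul1 // r0:Mul1,r1:Add3,r2:9,r3:Add2
cycle 5: CDB Add2=12; issue MUL r3<-Mul2 // r0:Mul1,r1:Add3,r2:9,r3:Mul2
cycle 6: issue SUB r0<-Add1 // r0:Add1,r1:Add3,r2:9,r3:Mul2
cycle 7: issue ADD r1<-Add2 // r0:Add1,r1:Add2,r2:9,r3:Mul2
cycle 8: CDB Add3=21; stall // r0:Add1,r1:Add2,r2:9,r3:Mul2
cycle 9: stall // r0:Add1,r1:Add2,r2:9,r3:Mul2
cycle 10: stall // r0:Add1,r1:Add2,r2:9,r3:Mul2
cycle 11: stall // r0:Add1,r1:Add2,r2:9,r3:Mul2
cycle 12: CDB Mul1=252; issue MUL r2<-Mul1 // r0:Add1,r1:Add2,r2:Mul1,r3:Mul2
cycle 13: stall // r0:Add1,r1:Add2,r2:Mul1,r3:Mul2
cycle 14: stall // r0:Add1,r1:Add2,r2:Mul1,r3:Mul2
cycle 15: CDB Add1=-231; stall // r0:-231,r1:Add2,r2:Mul1,r3:Mul2
cycle 16: CDB Mul1=81; issue MUL r1<-Mul1 // r0:-231,r1:Mul1,r2:81,r3:Mul2

STATUS = VALUE -231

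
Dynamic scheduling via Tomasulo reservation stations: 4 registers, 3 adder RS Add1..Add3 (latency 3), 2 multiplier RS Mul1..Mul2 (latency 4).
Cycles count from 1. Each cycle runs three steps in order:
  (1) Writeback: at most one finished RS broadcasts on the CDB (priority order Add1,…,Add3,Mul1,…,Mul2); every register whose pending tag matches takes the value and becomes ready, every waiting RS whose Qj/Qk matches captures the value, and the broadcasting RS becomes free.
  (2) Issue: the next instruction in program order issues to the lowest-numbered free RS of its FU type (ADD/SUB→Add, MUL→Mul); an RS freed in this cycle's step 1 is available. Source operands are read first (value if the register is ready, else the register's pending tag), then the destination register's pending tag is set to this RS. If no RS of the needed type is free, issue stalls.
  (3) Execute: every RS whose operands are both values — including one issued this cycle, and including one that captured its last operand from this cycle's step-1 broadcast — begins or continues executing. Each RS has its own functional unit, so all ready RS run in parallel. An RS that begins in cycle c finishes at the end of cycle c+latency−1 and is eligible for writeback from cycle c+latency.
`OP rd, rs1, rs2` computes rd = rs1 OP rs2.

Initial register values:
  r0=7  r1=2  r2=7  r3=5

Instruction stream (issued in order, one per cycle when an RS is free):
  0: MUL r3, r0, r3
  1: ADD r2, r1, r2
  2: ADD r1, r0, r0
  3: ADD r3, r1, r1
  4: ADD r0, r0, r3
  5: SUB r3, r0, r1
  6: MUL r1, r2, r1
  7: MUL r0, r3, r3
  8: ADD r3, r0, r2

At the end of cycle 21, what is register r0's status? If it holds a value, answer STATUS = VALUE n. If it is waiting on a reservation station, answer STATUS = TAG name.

cycle 1: issue MUL r3<-Mul1 // r0:7,r1:2,r2:7,r3:Mul1
cycle 2: issue ADD r2<-Add1 // r0:7,r1:2,r2:Add1,r3:Mul1
cycle 3: issue ADD r1<-Add2 // r0:7,r1:Add2,r2:Add1,r3:Mul1
cycle 4: issue ADD r3<-Add3 // r0:7,r1:Add2,r2:Add1,r3:Add3
cycle 5: CDB Add1=9; issue ADD r0<-Add1 // r0:Add1,r1:Add2,r2:9,r3:Add3
cycle 6: CDB Add2=14; issue SUB r3<-Add2 // r0:Add1,r1:14,r2:9,r3:Add2
cycle 7: CDB Mul1=35; issue MUL r1<-Mul1 // r0:Add1,r1:Mul1,r2:9,r3:Add2
cycle 8: issue MUL r0<-Mul2 // r0:Mul2,r1:Mul1,r2:9,r3:Add2
cycle 9: CDB Add3=28; issue ADD r3<-Add3 // r0:Mul2,r1:Mul1,r2:9,r3:Add3
cycle 10: - // r0:Mul2,r1:Mul1,r2:9,r3:Add3
cycle 11: CDB Mul1=126 // r0:Mul2,r1:126,r2:9,r3:Add3
cycle 12: CDB Add1=35 // r0:Mul2,r1:126,r2:9,r3:Add3
cycle 13: - // r0:Mul2,r1:126,r2:9,r3:Add3
cycle 14: - // r0:Mul2,r1:126,r2:9,r3:Add3
cycle 15: CDB Add2=21 // r0:Mul2,r1:126,r2:9,r3:Add3
cycle 16: - // r0:Mul2,r1:126,r2:9,r3:Add3
cycle 17: - // r0:Mul2,r1:126,r2:9,r3:Add3
cycle 18: - // r0:Mul2,r1:126,r2:9,r3:Add3
cycle 19: CDB Mul2=441 // r0:441,r1:126,r2:9,r3:Add3
cycle 20: - // r0:441,r1:126,r2:9,r3:Add3
cycle 21: - // r0:441,r1:126,r2:9,r3:Add3

STATUS = VALUE 441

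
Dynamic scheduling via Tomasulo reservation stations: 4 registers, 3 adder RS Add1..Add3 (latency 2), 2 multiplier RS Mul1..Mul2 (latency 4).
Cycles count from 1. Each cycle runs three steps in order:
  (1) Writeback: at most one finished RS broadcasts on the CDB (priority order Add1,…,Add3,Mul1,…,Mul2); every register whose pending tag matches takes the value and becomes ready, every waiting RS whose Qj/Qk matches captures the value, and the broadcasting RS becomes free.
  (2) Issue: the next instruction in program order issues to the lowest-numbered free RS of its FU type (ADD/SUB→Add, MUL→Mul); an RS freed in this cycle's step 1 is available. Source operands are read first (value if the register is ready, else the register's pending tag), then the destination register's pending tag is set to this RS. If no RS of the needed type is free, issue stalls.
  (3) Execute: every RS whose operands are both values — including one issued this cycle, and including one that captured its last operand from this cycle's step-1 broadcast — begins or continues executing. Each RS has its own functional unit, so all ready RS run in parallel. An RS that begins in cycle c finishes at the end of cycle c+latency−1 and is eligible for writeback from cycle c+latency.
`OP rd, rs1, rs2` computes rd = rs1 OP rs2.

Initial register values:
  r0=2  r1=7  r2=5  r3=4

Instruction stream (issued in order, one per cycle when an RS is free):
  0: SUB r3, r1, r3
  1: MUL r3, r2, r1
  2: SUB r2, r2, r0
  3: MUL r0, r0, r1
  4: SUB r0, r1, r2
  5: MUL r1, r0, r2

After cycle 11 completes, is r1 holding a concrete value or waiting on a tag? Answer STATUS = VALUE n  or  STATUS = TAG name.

STATUS = VALUE 12

cycle 1: issue SUB r3<-Add1 // r0:2,r1:7,r2:5,r3:Add1
cycle 2: issue MUL r3<-Mul1 // r0:2,r1:7,r2:5,r3:Mul1
cycle 3: CDB Add1=3; issue SUB r2<-Add1 // r0:2,r1:7,r2:Add1,r3:Mul1
cycle 4: issue MUL r0<-Mul2 // r0:Mul2,r1:7,r2:Add1,r3:Mul1
cycle 5: CDB Add1=3; issue SUB r0<-Add1 // r0:Add1,r1:7,r2:3,r3:Mul1
cycle 6: CDB Mul1=35; issue MUL r1<-Mul1 // r0:Add1,r1:Mul1,r2:3,r3:35
cycle 7: CDB Add1=4 // r0:4,r1:Mul1,r2:3,r3:35
cycle 8: CDB Mul2=14 // r0:4,r1:Mul1,r2:3,r3:35
cycle 9: - // r0:4,r1:Mul1,r2:3,r3:35
cycle 10: - // r0:4,r1:Mul1,r2:3,r3:35
cycle 11: CDB Mul1=12 // r0:4,r1:12,r2:3,r3:35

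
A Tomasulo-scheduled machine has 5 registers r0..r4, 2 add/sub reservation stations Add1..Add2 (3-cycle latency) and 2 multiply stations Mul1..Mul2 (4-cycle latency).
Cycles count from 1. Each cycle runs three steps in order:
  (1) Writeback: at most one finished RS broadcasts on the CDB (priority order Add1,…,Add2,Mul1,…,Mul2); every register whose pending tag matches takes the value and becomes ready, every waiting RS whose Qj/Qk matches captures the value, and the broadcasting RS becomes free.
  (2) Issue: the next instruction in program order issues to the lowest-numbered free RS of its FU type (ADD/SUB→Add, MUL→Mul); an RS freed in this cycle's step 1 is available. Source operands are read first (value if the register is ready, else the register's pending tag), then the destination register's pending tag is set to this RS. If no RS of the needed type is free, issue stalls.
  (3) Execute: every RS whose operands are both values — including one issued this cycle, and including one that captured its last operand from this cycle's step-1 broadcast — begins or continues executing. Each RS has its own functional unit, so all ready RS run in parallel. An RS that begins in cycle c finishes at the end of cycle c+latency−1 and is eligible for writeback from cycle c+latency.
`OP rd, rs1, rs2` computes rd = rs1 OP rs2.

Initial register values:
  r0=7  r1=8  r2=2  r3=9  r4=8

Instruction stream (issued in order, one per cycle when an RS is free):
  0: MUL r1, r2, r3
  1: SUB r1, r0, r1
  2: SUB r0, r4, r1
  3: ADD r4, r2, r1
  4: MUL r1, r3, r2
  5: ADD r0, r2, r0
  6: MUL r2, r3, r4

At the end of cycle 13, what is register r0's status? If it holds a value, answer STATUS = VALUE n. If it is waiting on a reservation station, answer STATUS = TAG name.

STATUS = TAG Add1

  c1: issue MUL r1<-Mul1  regs: r0:7,r1:Mul1,r2:2,r3:9,r4:8
  c2: issue SUB r1<-Add1  regs: r0:7,r1:Add1,r2:2,r3:9,r4:8
  c3: issue SUB r0<-Add2  regs: r0:Add2,r1:Add1,r2:2,r3:9,r4:8
  c4: stall  regs: r0:Add2,r1:Add1,r2:2,r3:9,r4:8
  c5: CDB Mul1=18; stall  regs: r0:Add2,r1:Add1,r2:2,r3:9,r4:8
  c6: stall  regs: r0:Add2,r1:Add1,r2:2,r3:9,r4:8
  c7: stall  regs: r0:Add2,r1:Add1,r2:2,r3:9,r4:8
  c8: CDB Add1=-11; issue ADD r4<-Add1  regs: r0:Add2,r1:-11,r2:2,r3:9,r4:Add1
  c9: issue MUL r1<-Mul1  regs: r0:Add2,r1:Mul1,r2:2,r3:9,r4:Add1
  c10: stall  regs: r0:Add2,r1:Mul1,r2:2,r3:9,r4:Add1
  c11: CDB Add1=-9; issue ADD r0<-Add1  regs: r0:Add1,r1:Mul1,r2:2,r3:9,r4:-9
  c12: CDB Add2=19; issue MUL r2<-Mul2  regs: r0:Add1,r1:Mul1,r2:Mul2,r3:9,r4:-9
  c13: CDB Mul1=18  regs: r0:Add1,r1:18,r2:Mul2,r3:9,r4:-9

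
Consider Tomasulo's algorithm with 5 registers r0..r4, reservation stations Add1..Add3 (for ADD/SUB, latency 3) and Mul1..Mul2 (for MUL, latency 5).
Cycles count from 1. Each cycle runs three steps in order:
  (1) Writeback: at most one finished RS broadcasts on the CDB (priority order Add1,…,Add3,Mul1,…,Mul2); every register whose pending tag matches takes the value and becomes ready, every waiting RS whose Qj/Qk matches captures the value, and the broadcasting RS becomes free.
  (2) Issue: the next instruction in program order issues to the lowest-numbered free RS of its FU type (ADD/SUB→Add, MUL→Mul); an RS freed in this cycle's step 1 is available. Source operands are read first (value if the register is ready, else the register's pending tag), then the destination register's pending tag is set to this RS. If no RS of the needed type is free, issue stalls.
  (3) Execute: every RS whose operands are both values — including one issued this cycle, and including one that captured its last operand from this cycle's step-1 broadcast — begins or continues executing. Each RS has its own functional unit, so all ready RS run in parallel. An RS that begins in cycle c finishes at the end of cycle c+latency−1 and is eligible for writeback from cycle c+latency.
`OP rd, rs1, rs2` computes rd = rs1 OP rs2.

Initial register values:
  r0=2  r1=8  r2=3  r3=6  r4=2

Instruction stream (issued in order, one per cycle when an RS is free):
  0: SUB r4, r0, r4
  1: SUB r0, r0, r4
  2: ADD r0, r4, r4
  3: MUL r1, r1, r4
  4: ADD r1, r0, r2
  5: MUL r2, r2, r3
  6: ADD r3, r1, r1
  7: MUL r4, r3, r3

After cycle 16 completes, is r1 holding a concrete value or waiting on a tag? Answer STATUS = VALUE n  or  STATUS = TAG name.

STATUS = VALUE 3

  c1: issue SUB r4<-Add1  regs: r0:2,r1:8,r2:3,r3:6,r4:Add1
  c2: issue SUB r0<-Add2  regs: r0:Add2,r1:8,r2:3,r3:6,r4:Add1
  c3: issue ADD r0<-Add3  regs: r0:Add3,r1:8,r2:3,r3:6,r4:Add1
  c4: CDB Add1=0; issue MUL r1<-Mul1  regs: r0:Add3,r1:Mul1,r2:3,r3:6,r4:0
  c5: issue ADD r1<-Add1  regs: r0:Add3,r1:Add1,r2:3,r3:6,r4:0
  c6: issue MUL r2<-Mul2  regs: r0:Add3,r1:Add1,r2:Mul2,r3:6,r4:0
  c7: CDB Add2=2; issue ADD r3<-Add2  regs: r0:Add3,r1:Add1,r2:Mul2,r3:Add2,r4:0
  c8: CDB Add3=0; stall  regs: r0:0,r1:Add1,r2:Mul2,r3:Add2,r4:0
  c9: CDB Mul1=0; issue MUL r4<-Mul1  regs: r0:0,r1:Add1,r2:Mul2,r3:Add2,r4:Mul1
  c10: -  regs: r0:0,r1:Add1,r2:Mul2,r3:Add2,r4:Mul1
  c11: CDB Add1=3  regs: r0:0,r1:3,r2:Mul2,r3:Add2,r4:Mul1
  c12: CDB Mul2=18  regs: r0:0,r1:3,r2:18,r3:Add2,r4:Mul1
  c13: -  regs: r0:0,r1:3,r2:18,r3:Add2,r4:Mul1
  c14: CDB Add2=6  regs: r0:0,r1:3,r2:18,r3:6,r4:Mul1
  c15: -  regs: r0:0,r1:3,r2:18,r3:6,r4:Mul1
  c16: -  regs: r0:0,r1:3,r2:18,r3:6,r4:Mul1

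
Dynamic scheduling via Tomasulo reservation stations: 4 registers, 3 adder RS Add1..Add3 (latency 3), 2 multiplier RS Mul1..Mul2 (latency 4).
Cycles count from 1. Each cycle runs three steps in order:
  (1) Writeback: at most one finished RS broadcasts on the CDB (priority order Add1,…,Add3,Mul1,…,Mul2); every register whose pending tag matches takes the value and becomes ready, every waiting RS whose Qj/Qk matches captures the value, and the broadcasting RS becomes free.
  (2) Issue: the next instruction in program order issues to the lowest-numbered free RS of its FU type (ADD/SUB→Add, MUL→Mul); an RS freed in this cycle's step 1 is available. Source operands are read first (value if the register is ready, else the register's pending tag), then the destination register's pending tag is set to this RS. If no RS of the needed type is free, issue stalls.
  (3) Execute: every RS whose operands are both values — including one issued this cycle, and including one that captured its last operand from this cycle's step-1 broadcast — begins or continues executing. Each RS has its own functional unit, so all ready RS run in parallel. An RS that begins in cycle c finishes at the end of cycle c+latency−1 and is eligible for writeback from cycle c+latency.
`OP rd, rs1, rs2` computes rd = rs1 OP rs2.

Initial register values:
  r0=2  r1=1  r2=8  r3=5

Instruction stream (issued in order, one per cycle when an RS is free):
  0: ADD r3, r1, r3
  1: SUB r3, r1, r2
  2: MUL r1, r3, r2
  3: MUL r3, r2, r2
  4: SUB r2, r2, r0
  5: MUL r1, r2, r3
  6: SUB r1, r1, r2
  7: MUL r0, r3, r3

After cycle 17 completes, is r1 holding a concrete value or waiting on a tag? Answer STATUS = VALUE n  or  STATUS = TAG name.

STATUS = VALUE 378

c1: issue ADD r3<-Add1 | r0:2,r1:1,r2:8,r3:Add1
c2: issue SUB r3<-Add2 | r0:2,r1:1,r2:8,r3:Add2
c3: issue MUL r1<-Mul1 | r0:2,r1:Mul1,r2:8,r3:Add2
c4: CDB Add1=6; issue MUL r3<-Mul2 | r0:2,r1:Mul1,r2:8,r3:Mul2
c5: CDB Add2=-7; issue SUB r2<-Add1 | r0:2,r1:Mul1,r2:Add1,r3:Mul2
c6: stall | r0:2,r1:Mul1,r2:Add1,r3:Mul2
c7: stall | r0:2,r1:Mul1,r2:Add1,r3:Mul2
c8: CDB Add1=6; stall | r0:2,r1:Mul1,r2:6,r3:Mul2
c9: CDB Mul1=-56; issue MUL r1<-Mul1 | r0:2,r1:Mul1,r2:6,r3:Mul2
c10: CDB Mul2=64; issue SUB r1<-Add1 | r0:2,r1:Add1,r2:6,r3:64
c11: issue MUL r0<-Mul2 | r0:Mul2,r1:Add1,r2:6,r3:64
c12: - | r0:Mul2,r1:Add1,r2:6,r3:64
c13: - | r0:Mul2,r1:Add1,r2:6,r3:64
c14: CDB Mul1=384 | r0:Mul2,r1:Add1,r2:6,r3:64
c15: CDB Mul2=4096 | r0:4096,r1:Add1,r2:6,r3:64
c16: - | r0:4096,r1:Add1,r2:6,r3:64
c17: CDB Add1=378 | r0:4096,r1:378,r2:6,r3:64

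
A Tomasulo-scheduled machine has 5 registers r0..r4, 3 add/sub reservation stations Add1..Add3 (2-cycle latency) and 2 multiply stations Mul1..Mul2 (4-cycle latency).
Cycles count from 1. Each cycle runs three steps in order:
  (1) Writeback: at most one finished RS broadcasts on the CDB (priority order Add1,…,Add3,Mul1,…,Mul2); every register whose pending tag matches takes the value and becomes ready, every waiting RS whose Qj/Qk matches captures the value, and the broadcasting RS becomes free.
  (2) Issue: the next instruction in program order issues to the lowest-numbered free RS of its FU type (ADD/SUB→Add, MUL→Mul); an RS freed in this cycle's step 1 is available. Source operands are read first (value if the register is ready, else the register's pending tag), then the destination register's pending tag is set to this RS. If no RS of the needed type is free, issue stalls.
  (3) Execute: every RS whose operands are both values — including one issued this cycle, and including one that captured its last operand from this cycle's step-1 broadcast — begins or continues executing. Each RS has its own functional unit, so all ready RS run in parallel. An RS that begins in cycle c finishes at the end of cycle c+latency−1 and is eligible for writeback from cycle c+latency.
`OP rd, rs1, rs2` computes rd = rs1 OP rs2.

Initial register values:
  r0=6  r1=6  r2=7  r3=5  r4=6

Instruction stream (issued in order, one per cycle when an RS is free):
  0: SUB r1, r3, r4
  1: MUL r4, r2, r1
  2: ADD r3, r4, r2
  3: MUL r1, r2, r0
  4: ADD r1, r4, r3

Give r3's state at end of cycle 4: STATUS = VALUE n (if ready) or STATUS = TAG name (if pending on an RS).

STATUS = TAG Add1

c1: issue SUB r1<-Add1 | r0:6,r1:Add1,r2:7,r3:5,r4:6
c2: issue MUL r4<-Mul1 | r0:6,r1:Add1,r2:7,r3:5,r4:Mul1
c3: CDB Add1=-1; issue ADD r3<-Add1 | r0:6,r1:-1,r2:7,r3:Add1,r4:Mul1
c4: issue MUL r1<-Mul2 | r0:6,r1:Mul2,r2:7,r3:Add1,r4:Mul1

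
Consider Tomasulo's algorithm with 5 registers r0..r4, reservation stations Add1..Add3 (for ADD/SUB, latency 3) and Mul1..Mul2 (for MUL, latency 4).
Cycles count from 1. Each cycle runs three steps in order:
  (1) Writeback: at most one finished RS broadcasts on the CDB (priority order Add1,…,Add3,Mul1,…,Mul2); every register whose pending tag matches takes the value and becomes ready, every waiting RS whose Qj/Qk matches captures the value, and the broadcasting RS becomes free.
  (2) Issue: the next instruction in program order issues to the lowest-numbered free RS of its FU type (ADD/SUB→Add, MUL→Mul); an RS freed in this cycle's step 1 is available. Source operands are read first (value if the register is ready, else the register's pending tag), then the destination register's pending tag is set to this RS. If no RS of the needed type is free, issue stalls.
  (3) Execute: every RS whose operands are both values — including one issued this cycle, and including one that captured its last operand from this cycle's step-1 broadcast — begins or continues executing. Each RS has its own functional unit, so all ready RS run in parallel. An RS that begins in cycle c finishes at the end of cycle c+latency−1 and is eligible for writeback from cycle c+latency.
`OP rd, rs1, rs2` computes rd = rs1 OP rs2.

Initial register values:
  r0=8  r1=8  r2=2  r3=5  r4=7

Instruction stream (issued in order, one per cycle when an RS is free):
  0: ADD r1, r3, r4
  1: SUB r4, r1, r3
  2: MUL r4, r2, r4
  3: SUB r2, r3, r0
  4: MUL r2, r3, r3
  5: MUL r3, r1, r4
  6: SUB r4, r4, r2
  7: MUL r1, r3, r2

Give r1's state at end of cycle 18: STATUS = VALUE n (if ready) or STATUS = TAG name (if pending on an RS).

cycle 1: issue ADD r1<-Add1 // r0:8,r1:Add1,r2:2,r3:5,r4:7
cycle 2: issue SUB r4<-Add2 // r0:8,r1:Add1,r2:2,r3:5,r4:Add2
cycle 3: issue MUL r4<-Mul1 // r0:8,r1:Add1,r2:2,r3:5,r4:Mul1
cycle 4: CDB Add1=12; issue SUB r2<-Add1 // r0:8,r1:12,r2:Add1,r3:5,r4:Mul1
cycle 5: issue MUL r2<-Mul2 // r0:8,r1:12,r2:Mul2,r3:5,r4:Mul1
cycle 6: stall // r0:8,r1:12,r2:Mul2,r3:5,r4:Mul1
cycle 7: CDB Add1=-3; stall // r0:8,r1:12,r2:Mul2,r3:5,r4:Mul1
cycle 8: CDB Add2=7; stall // r0:8,r1:12,r2:Mul2,r3:5,r4:Mul1
cycle 9: CDB Mul2=25; issue MUL r3<-Mul2 // r0:8,r1:12,r2:25,r3:Mul2,r4:Mul1
cycle 10: issue SUB r4<-Add1 // r0:8,r1:12,r2:25,r3:Mul2,r4:Add1
cycle 11: stall // r0:8,r1:12,r2:25,r3:Mul2,r4:Add1
cycle 12: CDB Mul1=14; issue MUL r1<-Mul1 // r0:8,r1:Mul1,r2:25,r3:Mul2,r4:Add1
cycle 13: - // r0:8,r1:Mul1,r2:25,r3:Mul2,r4:Add1
cycle 14: - // r0:8,r1:Mul1,r2:25,r3:Mul2,r4:Add1
cycle 15: CDB Add1=-11 // r0:8,r1:Mul1,r2:25,r3:Mul2,r4:-11
cycle 16: CDB Mul2=168 // r0:8,r1:Mul1,r2:25,r3:168,r4:-11
cycle 17: - // r0:8,r1:Mul1,r2:25,r3:168,r4:-11
cycle 18: - // r0:8,r1:Mul1,r2:25,r3:168,r4:-11

STATUS = TAG Mul1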